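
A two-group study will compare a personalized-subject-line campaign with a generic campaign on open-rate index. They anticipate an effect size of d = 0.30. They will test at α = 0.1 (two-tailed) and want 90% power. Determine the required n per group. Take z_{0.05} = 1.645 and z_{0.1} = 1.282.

For two independent groups with equal n: n = 2·((z_{α/2} + z_β) / d)².
z_{α/2} + z_β = 1.645 + 1.282 = 2.927.
n = 2 × (2.927 / 0.30)² = 2 × 9.757² = 2 × 95.19 = 190.4.
Round up to the next whole participant.

n = 191 per group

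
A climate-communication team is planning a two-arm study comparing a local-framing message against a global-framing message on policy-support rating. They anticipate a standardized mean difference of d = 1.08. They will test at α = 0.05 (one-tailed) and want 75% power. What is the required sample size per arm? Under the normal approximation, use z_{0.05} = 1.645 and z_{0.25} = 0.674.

n = 10 per group

For two independent groups with equal n: n = 2·((z_{α} + z_β) / d)².
z_{α} + z_β = 1.645 + 0.674 = 2.319.
n = 2 × (2.319 / 1.08)² = 2 × 2.147² = 2 × 4.61 = 9.2.
Round up to the next whole participant.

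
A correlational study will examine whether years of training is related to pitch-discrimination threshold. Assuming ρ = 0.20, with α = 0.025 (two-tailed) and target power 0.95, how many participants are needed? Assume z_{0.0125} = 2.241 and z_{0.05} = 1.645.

Fisher's z: C = ½·ln((1+r)/(1−r)) = ½·ln(1.5000) = 0.2027.
n = ((z_{α/2} + z_β)/C)² + 3.
(2.241 + 1.645) / 0.2027 = 3.886 / 0.2027 = 19.171.
n = 19.171² + 3 = 367.53 + 3 = 370.5.
Round up.

n = 371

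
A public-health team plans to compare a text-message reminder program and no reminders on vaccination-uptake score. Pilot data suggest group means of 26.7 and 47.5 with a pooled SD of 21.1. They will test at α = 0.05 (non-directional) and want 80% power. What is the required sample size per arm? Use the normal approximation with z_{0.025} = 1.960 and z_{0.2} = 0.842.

n = 17 per group

Cohen's d = |M₁ − M₂| / SD_pooled = |26.7 − 47.5| / 21.1 = 20.8 / 21.1 = 0.986.
For two independent groups with equal n: n = 2·((z_{α/2} + z_β) / d)².
z_{α/2} + z_β = 1.960 + 0.842 = 2.802.
n = 2 × (2.802 / 0.986)² = 2 × 2.842² = 2 × 8.08 = 16.2.
Round up to the next whole participant.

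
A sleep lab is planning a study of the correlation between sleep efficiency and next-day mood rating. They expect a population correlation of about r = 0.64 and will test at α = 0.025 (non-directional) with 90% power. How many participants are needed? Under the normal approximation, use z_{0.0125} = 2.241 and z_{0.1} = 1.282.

Fisher's z: C = ½·ln((1+r)/(1−r)) = ½·ln(4.5556) = 0.7582.
n = ((z_{α/2} + z_β)/C)² + 3.
(2.241 + 1.282) / 0.7582 = 3.523 / 0.7582 = 4.647.
n = 4.647² + 3 = 21.59 + 3 = 24.6.
Round up.

n = 25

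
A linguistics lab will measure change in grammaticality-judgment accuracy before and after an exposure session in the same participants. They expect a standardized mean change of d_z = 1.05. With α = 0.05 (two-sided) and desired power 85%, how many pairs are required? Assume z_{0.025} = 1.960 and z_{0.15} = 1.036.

For a paired (one-sample on differences) test: n = ((z_{α/2} + z_β) / d)².
z_{α/2} + z_β = 1.960 + 1.036 = 2.996.
n = (2.996 / 1.05)² = 2.853² = 8.14.
Round up.

n = 9 pairs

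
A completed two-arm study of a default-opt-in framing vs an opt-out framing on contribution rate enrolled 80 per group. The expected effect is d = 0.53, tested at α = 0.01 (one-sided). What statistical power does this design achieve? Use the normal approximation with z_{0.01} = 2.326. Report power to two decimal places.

power ≈ 0.85

For two equal groups, power = Φ(d·√(n/2) − z_{α}).
d·√(n/2) = 0.53 × √(80/2) = 0.53 × 6.325 = 3.352.
z_β = 3.352 − 2.326 = 1.026.
Power = Φ(1.026) = 0.848.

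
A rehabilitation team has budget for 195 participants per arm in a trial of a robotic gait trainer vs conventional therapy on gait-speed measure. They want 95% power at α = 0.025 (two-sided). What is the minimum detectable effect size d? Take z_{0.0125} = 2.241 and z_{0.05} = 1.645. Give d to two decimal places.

d_min ≈ 0.39

For two independent groups of n = 195 each: d_min = (z_{α/2} + z_β)·√(2/n).
z-sum = 2.241 + 1.645 = 3.886.
d_min = 3.886 × √(2/195) = 3.886 × 0.1013 = 0.394.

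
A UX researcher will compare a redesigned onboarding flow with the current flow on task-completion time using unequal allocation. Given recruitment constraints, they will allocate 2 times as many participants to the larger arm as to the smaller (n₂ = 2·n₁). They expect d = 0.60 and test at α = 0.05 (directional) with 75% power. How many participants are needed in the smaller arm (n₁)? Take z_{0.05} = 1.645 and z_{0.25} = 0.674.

n₁ = 23

With allocation ratio k = n₂/n₁ = 2, Var(x̄₁−x̄₂) = σ²(1/n₁ + 1/(k·n₁)) = σ²·(k+1)/(k·n₁).
So n₁ = (1 + 1/k)·((z_{α} + z_β)/d)² = 1.500 × (2.319/0.60)².
n₁ = 1.500 × 14.94 = 22.4.
Round up: n₁ = 23, giving n₂ = 2 × 23 = 46.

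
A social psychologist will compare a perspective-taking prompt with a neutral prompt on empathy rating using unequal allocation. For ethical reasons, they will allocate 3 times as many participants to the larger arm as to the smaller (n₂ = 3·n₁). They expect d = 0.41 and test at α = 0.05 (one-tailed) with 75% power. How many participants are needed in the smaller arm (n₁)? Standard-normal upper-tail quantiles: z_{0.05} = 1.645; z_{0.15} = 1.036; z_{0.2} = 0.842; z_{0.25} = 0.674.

n₁ = 43

With allocation ratio k = n₂/n₁ = 3, Var(x̄₁−x̄₂) = σ²(1/n₁ + 1/(k·n₁)) = σ²·(k+1)/(k·n₁).
So n₁ = (1 + 1/k)·((z_{α} + z_β)/d)² = 1.333 × (2.319/0.41)².
n₁ = 1.333 × 31.99 = 42.7.
Round up: n₁ = 43, giving n₂ = 3 × 43 = 129.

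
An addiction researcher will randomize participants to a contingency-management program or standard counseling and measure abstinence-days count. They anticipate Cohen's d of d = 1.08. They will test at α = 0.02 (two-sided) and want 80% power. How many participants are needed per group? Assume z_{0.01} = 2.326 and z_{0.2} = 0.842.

For two independent groups with equal n: n = 2·((z_{α/2} + z_β) / d)².
z_{α/2} + z_β = 2.326 + 0.842 = 3.168.
n = 2 × (3.168 / 1.08)² = 2 × 2.933² = 2 × 8.60 = 17.2.
Round up to the next whole participant.

n = 18 per group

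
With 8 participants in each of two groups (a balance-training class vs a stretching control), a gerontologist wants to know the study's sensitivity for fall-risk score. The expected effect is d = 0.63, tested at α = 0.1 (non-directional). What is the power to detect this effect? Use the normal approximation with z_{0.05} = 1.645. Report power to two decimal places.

power ≈ 0.35

For two equal groups, power = Φ(d·√(n/2) − z_{α/2}).
d·√(n/2) = 0.63 × √(8/2) = 0.63 × 2.000 = 1.260.
z_β = 1.260 − 1.645 = -0.385.
Power = Φ(-0.385) = 0.350.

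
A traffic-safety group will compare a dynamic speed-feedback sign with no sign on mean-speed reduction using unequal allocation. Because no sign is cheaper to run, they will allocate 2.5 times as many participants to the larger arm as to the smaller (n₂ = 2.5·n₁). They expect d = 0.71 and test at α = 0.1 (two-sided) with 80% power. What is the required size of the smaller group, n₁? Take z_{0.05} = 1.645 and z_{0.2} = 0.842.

With allocation ratio k = n₂/n₁ = 2.5, Var(x̄₁−x̄₂) = σ²(1/n₁ + 1/(k·n₁)) = σ²·(k+1)/(k·n₁).
So n₁ = (1 + 1/k)·((z_{α/2} + z_β)/d)² = 1.400 × (2.487/0.71)².
n₁ = 1.400 × 12.27 = 17.2.
Round up: n₁ = 18, giving n₂ = 2.5 × 18 = 45.

n₁ = 18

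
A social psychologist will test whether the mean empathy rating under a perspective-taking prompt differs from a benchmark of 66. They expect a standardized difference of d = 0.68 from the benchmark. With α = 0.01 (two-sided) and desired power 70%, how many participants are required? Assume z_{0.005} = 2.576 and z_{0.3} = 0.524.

n = 21

For a one-sample test: n = ((z_{α/2} + z_β) / d)².
z_{α/2} + z_β = 2.576 + 0.524 = 3.100.
n = (3.100 / 0.68)² = 4.559² = 20.78.
Round up.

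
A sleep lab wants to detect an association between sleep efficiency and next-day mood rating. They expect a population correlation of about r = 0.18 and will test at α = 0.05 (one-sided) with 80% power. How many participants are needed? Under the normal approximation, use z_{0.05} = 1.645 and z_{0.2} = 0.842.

Fisher's z: C = ½·ln((1+r)/(1−r)) = ½·ln(1.4390) = 0.1820.
n = ((z_{α} + z_β)/C)² + 3.
(1.645 + 0.842) / 0.1820 = 2.487 / 0.1820 = 13.665.
n = 13.665² + 3 = 186.73 + 3 = 189.7.
Round up.

n = 190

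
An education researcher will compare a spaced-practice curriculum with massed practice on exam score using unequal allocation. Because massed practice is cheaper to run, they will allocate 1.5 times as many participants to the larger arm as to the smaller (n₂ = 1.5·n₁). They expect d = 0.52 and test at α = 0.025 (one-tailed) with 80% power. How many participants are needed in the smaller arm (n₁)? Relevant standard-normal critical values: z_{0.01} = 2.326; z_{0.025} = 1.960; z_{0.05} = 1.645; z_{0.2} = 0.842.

n₁ = 49

With allocation ratio k = n₂/n₁ = 1.5, Var(x̄₁−x̄₂) = σ²(1/n₁ + 1/(k·n₁)) = σ²·(k+1)/(k·n₁).
So n₁ = (1 + 1/k)·((z_{α} + z_β)/d)² = 1.667 × (2.802/0.52)².
n₁ = 1.667 × 29.04 = 48.4.
Round up: n₁ = 49, giving n₂ = ⌈1.5 × 49⌉ = ⌈73.5⌉ = 74.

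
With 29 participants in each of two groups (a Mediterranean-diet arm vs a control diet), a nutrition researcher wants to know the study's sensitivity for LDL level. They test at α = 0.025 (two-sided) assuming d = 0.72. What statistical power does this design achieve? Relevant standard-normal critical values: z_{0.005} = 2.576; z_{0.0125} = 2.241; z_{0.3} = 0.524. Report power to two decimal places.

power ≈ 0.69

For two equal groups, power = Φ(d·√(n/2) − z_{α/2}).
d·√(n/2) = 0.72 × √(29/2) = 0.72 × 3.808 = 2.742.
z_β = 2.742 − 2.241 = 0.501.
Power = Φ(0.501) = 0.692.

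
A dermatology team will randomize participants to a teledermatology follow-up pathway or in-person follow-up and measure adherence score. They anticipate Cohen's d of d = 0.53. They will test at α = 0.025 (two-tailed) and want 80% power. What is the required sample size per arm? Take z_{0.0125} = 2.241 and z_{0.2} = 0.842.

For two independent groups with equal n: n = 2·((z_{α/2} + z_β) / d)².
z_{α/2} + z_β = 2.241 + 0.842 = 3.083.
n = 2 × (3.083 / 0.53)² = 2 × 5.817² = 2 × 33.84 = 67.7.
Round up to the next whole participant.

n = 68 per group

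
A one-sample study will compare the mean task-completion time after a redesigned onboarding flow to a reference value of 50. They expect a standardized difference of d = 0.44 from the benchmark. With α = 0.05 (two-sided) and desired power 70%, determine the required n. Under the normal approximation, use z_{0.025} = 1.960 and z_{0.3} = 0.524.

For a one-sample test: n = ((z_{α/2} + z_β) / d)².
z_{α/2} + z_β = 1.960 + 0.524 = 2.484.
n = (2.484 / 0.44)² = 5.645² = 31.87.
Round up.

n = 32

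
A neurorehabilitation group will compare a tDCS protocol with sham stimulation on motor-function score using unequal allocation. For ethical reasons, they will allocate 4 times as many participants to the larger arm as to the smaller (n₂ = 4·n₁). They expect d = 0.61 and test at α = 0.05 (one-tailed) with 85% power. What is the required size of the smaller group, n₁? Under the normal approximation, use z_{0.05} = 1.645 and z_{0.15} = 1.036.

n₁ = 25

With allocation ratio k = n₂/n₁ = 4, Var(x̄₁−x̄₂) = σ²(1/n₁ + 1/(k·n₁)) = σ²·(k+1)/(k·n₁).
So n₁ = (1 + 1/k)·((z_{α} + z_β)/d)² = 1.250 × (2.681/0.61)².
n₁ = 1.250 × 19.32 = 24.1.
Round up: n₁ = 25, giving n₂ = 4 × 25 = 100.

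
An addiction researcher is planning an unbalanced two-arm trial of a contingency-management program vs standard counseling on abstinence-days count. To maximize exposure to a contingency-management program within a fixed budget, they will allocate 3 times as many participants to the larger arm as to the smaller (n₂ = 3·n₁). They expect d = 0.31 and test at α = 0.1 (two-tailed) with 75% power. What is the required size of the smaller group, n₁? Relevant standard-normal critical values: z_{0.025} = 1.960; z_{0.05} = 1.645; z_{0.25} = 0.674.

n₁ = 75

With allocation ratio k = n₂/n₁ = 3, Var(x̄₁−x̄₂) = σ²(1/n₁ + 1/(k·n₁)) = σ²·(k+1)/(k·n₁).
So n₁ = (1 + 1/k)·((z_{α/2} + z_β)/d)² = 1.333 × (2.319/0.31)².
n₁ = 1.333 × 55.96 = 74.6.
Round up: n₁ = 75, giving n₂ = 3 × 75 = 225.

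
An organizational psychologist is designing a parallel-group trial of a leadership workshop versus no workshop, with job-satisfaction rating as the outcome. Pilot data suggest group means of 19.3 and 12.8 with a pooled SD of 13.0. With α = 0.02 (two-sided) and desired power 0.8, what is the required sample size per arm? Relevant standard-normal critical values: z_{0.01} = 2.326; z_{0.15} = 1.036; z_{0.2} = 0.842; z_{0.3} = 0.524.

Cohen's d = |M₁ − M₂| / SD_pooled = |19.3 − 12.8| / 13.0 = 6.5 / 13.0 = 0.500.
For two independent groups with equal n: n = 2·((z_{α/2} + z_β) / d)².
z_{α/2} + z_β = 2.326 + 0.842 = 3.168.
n = 2 × (3.168 / 0.500)² = 2 × 6.336² = 2 × 40.14 = 80.3.
Round up to the next whole participant.

n = 81 per group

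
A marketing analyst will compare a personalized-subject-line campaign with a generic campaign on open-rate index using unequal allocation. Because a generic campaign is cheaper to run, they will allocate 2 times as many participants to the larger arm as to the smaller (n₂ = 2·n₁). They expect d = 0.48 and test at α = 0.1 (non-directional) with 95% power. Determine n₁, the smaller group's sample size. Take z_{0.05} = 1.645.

n₁ = 71

With allocation ratio k = n₂/n₁ = 2, Var(x̄₁−x̄₂) = σ²(1/n₁ + 1/(k·n₁)) = σ²·(k+1)/(k·n₁).
So n₁ = (1 + 1/k)·((z_{α/2} + z_β)/d)² = 1.500 × (3.290/0.48)².
n₁ = 1.500 × 46.98 = 70.5.
Round up: n₁ = 71, giving n₂ = 2 × 71 = 142.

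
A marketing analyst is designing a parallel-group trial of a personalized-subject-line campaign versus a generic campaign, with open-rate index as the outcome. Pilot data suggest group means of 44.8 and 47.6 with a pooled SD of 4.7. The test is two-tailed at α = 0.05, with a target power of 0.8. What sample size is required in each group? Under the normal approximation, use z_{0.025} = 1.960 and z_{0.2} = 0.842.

n = 45 per group

Cohen's d = |M₁ − M₂| / SD_pooled = |44.8 − 47.6| / 4.7 = 2.8 / 4.7 = 0.596.
For two independent groups with equal n: n = 2·((z_{α/2} + z_β) / d)².
z_{α/2} + z_β = 1.960 + 0.842 = 2.802.
n = 2 × (2.802 / 0.596)² = 2 × 4.701² = 2 × 22.10 = 44.2.
Round up to the next whole participant.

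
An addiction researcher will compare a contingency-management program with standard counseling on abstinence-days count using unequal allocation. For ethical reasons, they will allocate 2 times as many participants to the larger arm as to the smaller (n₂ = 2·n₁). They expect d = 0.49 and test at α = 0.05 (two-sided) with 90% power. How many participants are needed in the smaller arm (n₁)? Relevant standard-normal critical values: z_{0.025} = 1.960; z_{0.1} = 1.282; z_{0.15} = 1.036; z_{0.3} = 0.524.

n₁ = 66

With allocation ratio k = n₂/n₁ = 2, Var(x̄₁−x̄₂) = σ²(1/n₁ + 1/(k·n₁)) = σ²·(k+1)/(k·n₁).
So n₁ = (1 + 1/k)·((z_{α/2} + z_β)/d)² = 1.500 × (3.242/0.49)².
n₁ = 1.500 × 43.78 = 65.7.
Round up: n₁ = 66, giving n₂ = 2 × 66 = 132.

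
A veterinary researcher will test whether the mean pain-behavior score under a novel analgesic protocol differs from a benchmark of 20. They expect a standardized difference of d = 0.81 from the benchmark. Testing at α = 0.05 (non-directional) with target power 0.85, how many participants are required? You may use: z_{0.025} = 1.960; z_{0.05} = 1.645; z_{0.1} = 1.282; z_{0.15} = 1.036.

n = 14

For a one-sample test: n = ((z_{α/2} + z_β) / d)².
z_{α/2} + z_β = 1.960 + 1.036 = 2.996.
n = (2.996 / 0.81)² = 3.699² = 13.68.
Round up.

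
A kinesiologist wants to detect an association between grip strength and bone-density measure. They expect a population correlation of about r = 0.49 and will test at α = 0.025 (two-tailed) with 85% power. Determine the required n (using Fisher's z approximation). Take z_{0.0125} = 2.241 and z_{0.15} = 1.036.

n = 41

Fisher's z: C = ½·ln((1+r)/(1−r)) = ½·ln(2.9216) = 0.5361.
n = ((z_{α/2} + z_β)/C)² + 3.
(2.241 + 1.036) / 0.5361 = 3.277 / 0.5361 = 6.113.
n = 6.113² + 3 = 37.36 + 3 = 40.4.
Round up.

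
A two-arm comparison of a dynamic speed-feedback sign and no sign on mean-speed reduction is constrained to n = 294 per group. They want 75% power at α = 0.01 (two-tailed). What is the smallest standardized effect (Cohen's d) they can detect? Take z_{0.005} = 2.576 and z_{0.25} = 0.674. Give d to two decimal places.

d_min ≈ 0.27

For two independent groups of n = 294 each: d_min = (z_{α/2} + z_β)·√(2/n).
z-sum = 2.576 + 0.674 = 3.250.
d_min = 3.250 × √(2/294) = 3.250 × 0.0825 = 0.268.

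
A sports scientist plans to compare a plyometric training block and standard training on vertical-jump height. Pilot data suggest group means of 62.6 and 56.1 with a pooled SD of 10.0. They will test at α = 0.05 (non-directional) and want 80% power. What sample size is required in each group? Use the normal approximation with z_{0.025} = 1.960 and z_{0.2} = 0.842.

n = 38 per group

Cohen's d = |M₁ − M₂| / SD_pooled = |62.6 − 56.1| / 10.0 = 6.5 / 10.0 = 0.650.
For two independent groups with equal n: n = 2·((z_{α/2} + z_β) / d)².
z_{α/2} + z_β = 1.960 + 0.842 = 2.802.
n = 2 × (2.802 / 0.650)² = 2 × 4.311² = 2 × 18.58 = 37.2.
Round up to the next whole participant.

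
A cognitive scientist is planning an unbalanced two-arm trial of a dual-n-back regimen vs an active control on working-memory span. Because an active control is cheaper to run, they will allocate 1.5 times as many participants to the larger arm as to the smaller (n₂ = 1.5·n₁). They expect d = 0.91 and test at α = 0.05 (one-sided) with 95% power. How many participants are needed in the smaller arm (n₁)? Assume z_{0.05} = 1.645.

With allocation ratio k = n₂/n₁ = 1.5, Var(x̄₁−x̄₂) = σ²(1/n₁ + 1/(k·n₁)) = σ²·(k+1)/(k·n₁).
So n₁ = (1 + 1/k)·((z_{α} + z_β)/d)² = 1.667 × (3.290/0.91)².
n₁ = 1.667 × 13.07 = 21.8.
Round up: n₁ = 22, giving n₂ = 1.5 × 22 = 33.

n₁ = 22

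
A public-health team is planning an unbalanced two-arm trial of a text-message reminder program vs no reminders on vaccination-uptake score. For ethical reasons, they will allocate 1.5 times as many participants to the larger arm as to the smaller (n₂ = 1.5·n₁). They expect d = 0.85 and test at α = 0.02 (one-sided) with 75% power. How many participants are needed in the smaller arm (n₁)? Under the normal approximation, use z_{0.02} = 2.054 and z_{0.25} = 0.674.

n₁ = 18

With allocation ratio k = n₂/n₁ = 1.5, Var(x̄₁−x̄₂) = σ²(1/n₁ + 1/(k·n₁)) = σ²·(k+1)/(k·n₁).
So n₁ = (1 + 1/k)·((z_{α} + z_β)/d)² = 1.667 × (2.728/0.85)².
n₁ = 1.667 × 10.30 = 17.2.
Round up: n₁ = 18, giving n₂ = 1.5 × 18 = 27.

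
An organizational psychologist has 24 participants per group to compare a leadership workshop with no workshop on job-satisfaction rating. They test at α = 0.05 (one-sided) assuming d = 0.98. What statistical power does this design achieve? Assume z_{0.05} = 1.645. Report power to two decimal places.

power ≈ 0.96

For two equal groups, power = Φ(d·√(n/2) − z_{α}).
d·√(n/2) = 0.98 × √(24/2) = 0.98 × 3.464 = 3.395.
z_β = 3.395 − 1.645 = 1.750.
Power = Φ(1.750) = 0.960.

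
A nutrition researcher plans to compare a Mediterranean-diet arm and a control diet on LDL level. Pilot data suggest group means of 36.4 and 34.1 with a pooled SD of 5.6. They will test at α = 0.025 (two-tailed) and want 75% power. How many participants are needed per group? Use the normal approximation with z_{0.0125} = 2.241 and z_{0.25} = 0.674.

n = 101 per group

Cohen's d = |M₁ − M₂| / SD_pooled = |36.4 − 34.1| / 5.6 = 2.3 / 5.6 = 0.411.
For two independent groups with equal n: n = 2·((z_{α/2} + z_β) / d)².
z_{α/2} + z_β = 2.241 + 0.674 = 2.915.
n = 2 × (2.915 / 0.411)² = 2 × 7.092² = 2 × 50.30 = 100.6.
Round up to the next whole participant.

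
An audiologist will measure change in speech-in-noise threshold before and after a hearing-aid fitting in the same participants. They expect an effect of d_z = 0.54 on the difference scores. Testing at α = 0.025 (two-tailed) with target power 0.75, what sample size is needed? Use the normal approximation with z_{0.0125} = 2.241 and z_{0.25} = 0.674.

For a paired (one-sample on differences) test: n = ((z_{α/2} + z_β) / d)².
z_{α/2} + z_β = 2.241 + 0.674 = 2.915.
n = (2.915 / 0.54)² = 5.398² = 29.14.
Round up.

n = 30 pairs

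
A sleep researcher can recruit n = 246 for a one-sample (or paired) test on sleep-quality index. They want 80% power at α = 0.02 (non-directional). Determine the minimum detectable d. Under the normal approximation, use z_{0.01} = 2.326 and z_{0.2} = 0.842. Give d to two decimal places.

For a single sample (or paired design) of n = 246: d_min = (z_{α/2} + z_β)/√n.
z-sum = 2.326 + 0.842 = 3.168.
d_min = 3.168 / √246 = 3.168 / 15.684 = 0.202.

d_min ≈ 0.20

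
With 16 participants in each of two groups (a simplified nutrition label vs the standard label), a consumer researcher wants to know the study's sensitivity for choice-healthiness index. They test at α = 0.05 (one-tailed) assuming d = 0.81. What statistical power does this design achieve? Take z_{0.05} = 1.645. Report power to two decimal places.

For two equal groups, power = Φ(d·√(n/2) − z_{α}).
d·√(n/2) = 0.81 × √(16/2) = 0.81 × 2.828 = 2.291.
z_β = 2.291 − 1.645 = 0.646.
Power = Φ(0.646) = 0.741.

power ≈ 0.74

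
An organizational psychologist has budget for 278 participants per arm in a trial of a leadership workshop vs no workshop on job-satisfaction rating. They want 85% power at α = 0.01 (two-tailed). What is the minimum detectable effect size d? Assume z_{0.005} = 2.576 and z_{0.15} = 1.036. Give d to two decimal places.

d_min ≈ 0.31

For two independent groups of n = 278 each: d_min = (z_{α/2} + z_β)·√(2/n).
z-sum = 2.576 + 1.036 = 3.612.
d_min = 3.612 × √(2/278) = 3.612 × 0.0848 = 0.306.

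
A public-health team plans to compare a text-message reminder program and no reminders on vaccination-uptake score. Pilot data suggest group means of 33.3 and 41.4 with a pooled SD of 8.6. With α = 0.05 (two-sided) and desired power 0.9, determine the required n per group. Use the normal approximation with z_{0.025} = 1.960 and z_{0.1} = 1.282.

Cohen's d = |M₁ − M₂| / SD_pooled = |33.3 − 41.4| / 8.6 = 8.1 / 8.6 = 0.942.
For two independent groups with equal n: n = 2·((z_{α/2} + z_β) / d)².
z_{α/2} + z_β = 1.960 + 1.282 = 3.242.
n = 2 × (3.242 / 0.942)² = 2 × 3.442² = 2 × 11.84 = 23.7.
Round up to the next whole participant.

n = 24 per group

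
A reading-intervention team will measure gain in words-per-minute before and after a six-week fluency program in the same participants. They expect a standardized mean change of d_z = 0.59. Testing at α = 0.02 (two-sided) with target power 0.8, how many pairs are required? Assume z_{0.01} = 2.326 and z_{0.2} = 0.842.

For a paired (one-sample on differences) test: n = ((z_{α/2} + z_β) / d)².
z_{α/2} + z_β = 2.326 + 0.842 = 3.168.
n = (3.168 / 0.59)² = 5.369² = 28.83.
Round up.

n = 29 pairs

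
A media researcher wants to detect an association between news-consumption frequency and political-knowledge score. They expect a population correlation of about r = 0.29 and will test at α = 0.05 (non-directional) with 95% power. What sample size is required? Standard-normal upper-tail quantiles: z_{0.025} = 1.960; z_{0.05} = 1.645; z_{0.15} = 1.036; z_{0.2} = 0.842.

n = 149

Fisher's z: C = ½·ln((1+r)/(1−r)) = ½·ln(1.8169) = 0.2986.
n = ((z_{α/2} + z_β)/C)² + 3.
(1.960 + 1.645) / 0.2986 = 3.605 / 0.2986 = 12.073.
n = 12.073² + 3 = 145.76 + 3 = 148.8.
Round up.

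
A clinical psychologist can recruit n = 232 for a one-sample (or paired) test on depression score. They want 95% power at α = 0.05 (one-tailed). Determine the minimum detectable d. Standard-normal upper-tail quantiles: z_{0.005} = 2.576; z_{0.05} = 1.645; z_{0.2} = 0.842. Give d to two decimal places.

For a single sample (or paired design) of n = 232: d_min = (z_{α} + z_β)/√n.
z-sum = 1.645 + 1.645 = 3.290.
d_min = 3.290 / √232 = 3.290 / 15.232 = 0.216.

d_min ≈ 0.22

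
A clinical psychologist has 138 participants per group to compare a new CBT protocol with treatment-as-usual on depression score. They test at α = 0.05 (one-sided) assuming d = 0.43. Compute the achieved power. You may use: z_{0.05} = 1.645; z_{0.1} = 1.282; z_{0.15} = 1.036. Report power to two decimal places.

power ≈ 0.97

For two equal groups, power = Φ(d·√(n/2) − z_{α}).
d·√(n/2) = 0.43 × √(138/2) = 0.43 × 8.307 = 3.572.
z_β = 3.572 − 1.645 = 1.927.
Power = Φ(1.927) = 0.973.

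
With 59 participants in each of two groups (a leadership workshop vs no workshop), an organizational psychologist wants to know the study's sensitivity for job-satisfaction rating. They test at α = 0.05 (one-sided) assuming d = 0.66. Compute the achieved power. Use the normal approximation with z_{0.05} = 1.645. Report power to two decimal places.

For two equal groups, power = Φ(d·√(n/2) − z_{α}).
d·√(n/2) = 0.66 × √(59/2) = 0.66 × 5.431 = 3.585.
z_β = 3.585 − 1.645 = 1.940.
Power = Φ(1.940) = 0.974.

power ≈ 0.97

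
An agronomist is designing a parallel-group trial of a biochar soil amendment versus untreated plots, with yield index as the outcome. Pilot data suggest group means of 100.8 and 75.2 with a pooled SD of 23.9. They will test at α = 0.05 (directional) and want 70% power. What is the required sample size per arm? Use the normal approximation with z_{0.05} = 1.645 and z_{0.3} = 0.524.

n = 9 per group

Cohen's d = |M₁ − M₂| / SD_pooled = |100.8 − 75.2| / 23.9 = 25.6 / 23.9 = 1.071.
For two independent groups with equal n: n = 2·((z_{α} + z_β) / d)².
z_{α} + z_β = 1.645 + 0.524 = 2.169.
n = 2 × (2.169 / 1.071)² = 2 × 2.025² = 2 × 4.10 = 8.2.
Round up to the next whole participant.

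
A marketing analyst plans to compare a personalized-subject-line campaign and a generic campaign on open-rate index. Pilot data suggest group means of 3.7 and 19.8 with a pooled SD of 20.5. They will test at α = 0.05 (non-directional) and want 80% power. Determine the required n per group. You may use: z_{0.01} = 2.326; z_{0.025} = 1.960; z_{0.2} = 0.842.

Cohen's d = |M₁ − M₂| / SD_pooled = |3.7 − 19.8| / 20.5 = 16.1 / 20.5 = 0.785.
For two independent groups with equal n: n = 2·((z_{α/2} + z_β) / d)².
z_{α/2} + z_β = 1.960 + 0.842 = 2.802.
n = 2 × (2.802 / 0.785)² = 2 × 3.569² = 2 × 12.74 = 25.5.
Round up to the next whole participant.

n = 26 per group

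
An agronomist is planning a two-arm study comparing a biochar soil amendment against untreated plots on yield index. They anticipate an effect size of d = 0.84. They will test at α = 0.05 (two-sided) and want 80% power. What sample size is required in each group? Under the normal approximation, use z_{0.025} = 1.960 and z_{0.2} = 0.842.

n = 23 per group

For two independent groups with equal n: n = 2·((z_{α/2} + z_β) / d)².
z_{α/2} + z_β = 1.960 + 0.842 = 2.802.
n = 2 × (2.802 / 0.84)² = 2 × 3.336² = 2 × 11.13 = 22.3.
Round up to the next whole participant.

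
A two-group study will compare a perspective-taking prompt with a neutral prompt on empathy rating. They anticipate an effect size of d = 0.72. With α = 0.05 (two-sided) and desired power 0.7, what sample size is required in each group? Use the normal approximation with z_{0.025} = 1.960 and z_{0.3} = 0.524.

n = 24 per group

For two independent groups with equal n: n = 2·((z_{α/2} + z_β) / d)².
z_{α/2} + z_β = 1.960 + 0.524 = 2.484.
n = 2 × (2.484 / 0.72)² = 2 × 3.450² = 2 × 11.90 = 23.8.
Round up to the next whole participant.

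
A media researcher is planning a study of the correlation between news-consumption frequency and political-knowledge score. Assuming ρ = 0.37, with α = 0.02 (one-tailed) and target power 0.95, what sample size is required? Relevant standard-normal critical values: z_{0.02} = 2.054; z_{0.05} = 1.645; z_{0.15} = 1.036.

n = 94

Fisher's z: C = ½·ln((1+r)/(1−r)) = ½·ln(2.1746) = 0.3884.
n = ((z_{α} + z_β)/C)² + 3.
(2.054 + 1.645) / 0.3884 = 3.699 / 0.3884 = 9.524.
n = 9.524² + 3 = 90.70 + 3 = 93.7.
Round up.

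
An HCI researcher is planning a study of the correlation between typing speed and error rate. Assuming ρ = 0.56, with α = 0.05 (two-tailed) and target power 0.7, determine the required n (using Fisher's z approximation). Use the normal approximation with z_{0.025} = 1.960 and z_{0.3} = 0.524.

n = 19

Fisher's z: C = ½·ln((1+r)/(1−r)) = ½·ln(3.5455) = 0.6328.
n = ((z_{α/2} + z_β)/C)² + 3.
(1.960 + 0.524) / 0.6328 = 2.484 / 0.6328 = 3.925.
n = 3.925² + 3 = 15.41 + 3 = 18.4.
Round up.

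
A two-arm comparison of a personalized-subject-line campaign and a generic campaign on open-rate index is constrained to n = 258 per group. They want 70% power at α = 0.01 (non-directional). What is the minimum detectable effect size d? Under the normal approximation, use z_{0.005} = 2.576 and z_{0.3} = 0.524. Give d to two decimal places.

For two independent groups of n = 258 each: d_min = (z_{α/2} + z_β)·√(2/n).
z-sum = 2.576 + 0.524 = 3.100.
d_min = 3.100 × √(2/258) = 3.100 × 0.0880 = 0.273.

d_min ≈ 0.27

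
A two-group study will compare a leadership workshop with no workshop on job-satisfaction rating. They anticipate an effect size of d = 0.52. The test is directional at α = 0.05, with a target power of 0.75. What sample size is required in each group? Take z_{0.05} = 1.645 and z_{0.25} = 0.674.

For two independent groups with equal n: n = 2·((z_{α} + z_β) / d)².
z_{α} + z_β = 1.645 + 0.674 = 2.319.
n = 2 × (2.319 / 0.52)² = 2 × 4.460² = 2 × 19.89 = 39.8.
Round up to the next whole participant.

n = 40 per group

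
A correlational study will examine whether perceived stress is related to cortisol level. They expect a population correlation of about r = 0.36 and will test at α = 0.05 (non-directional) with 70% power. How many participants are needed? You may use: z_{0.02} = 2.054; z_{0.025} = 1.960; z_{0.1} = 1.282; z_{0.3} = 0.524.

Fisher's z: C = ½·ln((1+r)/(1−r)) = ½·ln(2.1250) = 0.3769.
n = ((z_{α/2} + z_β)/C)² + 3.
(1.960 + 0.524) / 0.3769 = 2.484 / 0.3769 = 6.591.
n = 6.591² + 3 = 43.44 + 3 = 46.4.
Round up.

n = 47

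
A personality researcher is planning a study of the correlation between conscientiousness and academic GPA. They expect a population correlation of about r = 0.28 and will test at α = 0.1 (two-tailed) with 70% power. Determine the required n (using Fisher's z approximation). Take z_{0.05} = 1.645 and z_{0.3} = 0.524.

Fisher's z: C = ½·ln((1+r)/(1−r)) = ½·ln(1.7778) = 0.2877.
n = ((z_{α/2} + z_β)/C)² + 3.
(1.645 + 0.524) / 0.2877 = 2.169 / 0.2877 = 7.539.
n = 7.539² + 3 = 56.84 + 3 = 59.8.
Round up.

n = 60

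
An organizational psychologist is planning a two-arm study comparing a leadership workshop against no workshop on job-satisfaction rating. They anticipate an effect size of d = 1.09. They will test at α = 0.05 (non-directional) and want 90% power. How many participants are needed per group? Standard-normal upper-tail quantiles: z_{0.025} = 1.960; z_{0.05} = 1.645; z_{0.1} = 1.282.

n = 18 per group

For two independent groups with equal n: n = 2·((z_{α/2} + z_β) / d)².
z_{α/2} + z_β = 1.960 + 1.282 = 3.242.
n = 2 × (3.242 / 1.09)² = 2 × 2.974² = 2 × 8.85 = 17.7.
Round up to the next whole participant.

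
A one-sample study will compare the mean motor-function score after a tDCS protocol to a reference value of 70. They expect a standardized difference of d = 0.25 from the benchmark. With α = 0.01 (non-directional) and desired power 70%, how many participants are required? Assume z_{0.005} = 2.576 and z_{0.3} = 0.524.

n = 154

For a one-sample test: n = ((z_{α/2} + z_β) / d)².
z_{α/2} + z_β = 2.576 + 0.524 = 3.100.
n = (3.100 / 0.25)² = 12.400² = 153.76.
Round up.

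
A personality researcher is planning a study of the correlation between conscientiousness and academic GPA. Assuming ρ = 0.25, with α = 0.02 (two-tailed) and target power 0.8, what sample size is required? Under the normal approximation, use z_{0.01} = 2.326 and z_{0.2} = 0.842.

Fisher's z: C = ½·ln((1+r)/(1−r)) = ½·ln(1.6667) = 0.2554.
n = ((z_{α/2} + z_β)/C)² + 3.
(2.326 + 0.842) / 0.2554 = 3.168 / 0.2554 = 12.404.
n = 12.404² + 3 = 153.86 + 3 = 156.9.
Round up.

n = 157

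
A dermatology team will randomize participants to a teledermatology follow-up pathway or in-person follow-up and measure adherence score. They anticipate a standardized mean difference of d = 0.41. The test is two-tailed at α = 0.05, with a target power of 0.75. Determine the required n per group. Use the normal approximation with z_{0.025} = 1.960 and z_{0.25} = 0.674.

n = 83 per group

For two independent groups with equal n: n = 2·((z_{α/2} + z_β) / d)².
z_{α/2} + z_β = 1.960 + 0.674 = 2.634.
n = 2 × (2.634 / 0.41)² = 2 × 6.424² = 2 × 41.27 = 82.5.
Round up to the next whole participant.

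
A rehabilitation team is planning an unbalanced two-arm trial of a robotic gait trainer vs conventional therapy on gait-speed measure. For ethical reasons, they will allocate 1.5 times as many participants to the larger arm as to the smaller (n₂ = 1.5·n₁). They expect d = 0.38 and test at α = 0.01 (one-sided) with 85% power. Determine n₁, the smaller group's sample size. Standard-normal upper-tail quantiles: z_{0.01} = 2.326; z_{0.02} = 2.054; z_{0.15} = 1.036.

n₁ = 131

With allocation ratio k = n₂/n₁ = 1.5, Var(x̄₁−x̄₂) = σ²(1/n₁ + 1/(k·n₁)) = σ²·(k+1)/(k·n₁).
So n₁ = (1 + 1/k)·((z_{α} + z_β)/d)² = 1.667 × (3.362/0.38)².
n₁ = 1.667 × 78.28 = 130.5.
Round up: n₁ = 131, giving n₂ = ⌈1.5 × 131⌉ = ⌈196.5⌉ = 197.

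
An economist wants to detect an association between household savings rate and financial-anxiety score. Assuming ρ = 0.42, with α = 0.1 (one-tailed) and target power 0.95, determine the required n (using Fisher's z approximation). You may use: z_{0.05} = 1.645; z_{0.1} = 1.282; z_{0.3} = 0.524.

n = 46

Fisher's z: C = ½·ln((1+r)/(1−r)) = ½·ln(2.4483) = 0.4477.
n = ((z_{α} + z_β)/C)² + 3.
(1.282 + 1.645) / 0.4477 = 2.927 / 0.4477 = 6.538.
n = 6.538² + 3 = 42.74 + 3 = 45.7.
Round up.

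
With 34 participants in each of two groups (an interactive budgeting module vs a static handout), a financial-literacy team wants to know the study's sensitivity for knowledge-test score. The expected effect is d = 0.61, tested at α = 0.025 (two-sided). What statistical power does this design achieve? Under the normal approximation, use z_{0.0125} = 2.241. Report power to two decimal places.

power ≈ 0.61

For two equal groups, power = Φ(d·√(n/2) − z_{α/2}).
d·√(n/2) = 0.61 × √(34/2) = 0.61 × 4.123 = 2.515.
z_β = 2.515 − 2.241 = 0.274.
Power = Φ(0.274) = 0.608.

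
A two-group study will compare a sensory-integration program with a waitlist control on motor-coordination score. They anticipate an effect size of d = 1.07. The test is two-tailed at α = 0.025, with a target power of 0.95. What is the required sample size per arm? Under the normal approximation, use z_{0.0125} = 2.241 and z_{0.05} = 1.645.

n = 27 per group

For two independent groups with equal n: n = 2·((z_{α/2} + z_β) / d)².
z_{α/2} + z_β = 2.241 + 1.645 = 3.886.
n = 2 × (3.886 / 1.07)² = 2 × 3.632² = 2 × 13.19 = 26.4.
Round up to the next whole participant.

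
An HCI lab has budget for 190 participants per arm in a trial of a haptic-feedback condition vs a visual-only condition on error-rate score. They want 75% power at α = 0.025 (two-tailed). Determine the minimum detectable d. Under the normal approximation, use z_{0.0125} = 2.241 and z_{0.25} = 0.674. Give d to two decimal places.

d_min ≈ 0.30

For two independent groups of n = 190 each: d_min = (z_{α/2} + z_β)·√(2/n).
z-sum = 2.241 + 0.674 = 2.915.
d_min = 2.915 × √(2/190) = 2.915 × 0.1026 = 0.299.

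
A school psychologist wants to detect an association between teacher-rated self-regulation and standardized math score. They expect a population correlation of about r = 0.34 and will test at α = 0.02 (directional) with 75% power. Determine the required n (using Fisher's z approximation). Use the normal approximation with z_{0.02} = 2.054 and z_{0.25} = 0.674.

n = 63

Fisher's z: C = ½·ln((1+r)/(1−r)) = ½·ln(2.0303) = 0.3541.
n = ((z_{α} + z_β)/C)² + 3.
(2.054 + 0.674) / 0.3541 = 2.728 / 0.3541 = 7.704.
n = 7.704² + 3 = 59.35 + 3 = 62.4.
Round up.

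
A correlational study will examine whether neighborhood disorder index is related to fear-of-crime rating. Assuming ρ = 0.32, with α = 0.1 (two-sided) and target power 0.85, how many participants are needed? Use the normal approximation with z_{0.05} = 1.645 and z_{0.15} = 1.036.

n = 69

Fisher's z: C = ½·ln((1+r)/(1−r)) = ½·ln(1.9412) = 0.3316.
n = ((z_{α/2} + z_β)/C)² + 3.
(1.645 + 1.036) / 0.3316 = 2.681 / 0.3316 = 8.085.
n = 8.085² + 3 = 65.37 + 3 = 68.4.
Round up.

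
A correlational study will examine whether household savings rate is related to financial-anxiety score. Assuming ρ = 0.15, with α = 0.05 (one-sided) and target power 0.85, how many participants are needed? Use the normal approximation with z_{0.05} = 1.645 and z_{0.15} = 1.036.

Fisher's z: C = ½·ln((1+r)/(1−r)) = ½·ln(1.3529) = 0.1511.
n = ((z_{α} + z_β)/C)² + 3.
(1.645 + 1.036) / 0.1511 = 2.681 / 0.1511 = 17.743.
n = 17.743² + 3 = 314.82 + 3 = 317.8.
Round up.

n = 318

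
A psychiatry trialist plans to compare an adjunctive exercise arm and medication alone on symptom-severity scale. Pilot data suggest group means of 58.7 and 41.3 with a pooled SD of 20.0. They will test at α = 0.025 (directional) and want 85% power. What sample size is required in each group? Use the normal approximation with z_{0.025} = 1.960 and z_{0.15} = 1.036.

Cohen's d = |M₁ − M₂| / SD_pooled = |58.7 − 41.3| / 20.0 = 17.4 / 20.0 = 0.870.
For two independent groups with equal n: n = 2·((z_{α} + z_β) / d)².
z_{α} + z_β = 1.960 + 1.036 = 2.996.
n = 2 × (2.996 / 0.870)² = 2 × 3.444² = 2 × 11.86 = 23.7.
Round up to the next whole participant.

n = 24 per group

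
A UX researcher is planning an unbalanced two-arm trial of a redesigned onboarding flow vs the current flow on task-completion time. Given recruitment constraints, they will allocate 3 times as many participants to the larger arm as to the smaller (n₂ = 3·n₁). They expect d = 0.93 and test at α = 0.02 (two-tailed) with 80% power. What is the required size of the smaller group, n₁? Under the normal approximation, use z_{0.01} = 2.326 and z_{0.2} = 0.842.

With allocation ratio k = n₂/n₁ = 3, Var(x̄₁−x̄₂) = σ²(1/n₁ + 1/(k·n₁)) = σ²·(k+1)/(k·n₁).
So n₁ = (1 + 1/k)·((z_{α/2} + z_β)/d)² = 1.333 × (3.168/0.93)².
n₁ = 1.333 × 11.60 = 15.5.
Round up: n₁ = 16, giving n₂ = 3 × 16 = 48.

n₁ = 16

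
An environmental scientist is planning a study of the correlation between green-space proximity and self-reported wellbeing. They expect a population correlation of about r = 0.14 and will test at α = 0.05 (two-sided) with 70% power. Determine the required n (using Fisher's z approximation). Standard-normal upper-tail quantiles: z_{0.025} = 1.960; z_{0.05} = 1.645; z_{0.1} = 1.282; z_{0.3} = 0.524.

Fisher's z: C = ½·ln((1+r)/(1−r)) = ½·ln(1.3256) = 0.1409.
n = ((z_{α/2} + z_β)/C)² + 3.
(1.960 + 0.524) / 0.1409 = 2.484 / 0.1409 = 17.630.
n = 17.630² + 3 = 310.80 + 3 = 313.8.
Round up.

n = 314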